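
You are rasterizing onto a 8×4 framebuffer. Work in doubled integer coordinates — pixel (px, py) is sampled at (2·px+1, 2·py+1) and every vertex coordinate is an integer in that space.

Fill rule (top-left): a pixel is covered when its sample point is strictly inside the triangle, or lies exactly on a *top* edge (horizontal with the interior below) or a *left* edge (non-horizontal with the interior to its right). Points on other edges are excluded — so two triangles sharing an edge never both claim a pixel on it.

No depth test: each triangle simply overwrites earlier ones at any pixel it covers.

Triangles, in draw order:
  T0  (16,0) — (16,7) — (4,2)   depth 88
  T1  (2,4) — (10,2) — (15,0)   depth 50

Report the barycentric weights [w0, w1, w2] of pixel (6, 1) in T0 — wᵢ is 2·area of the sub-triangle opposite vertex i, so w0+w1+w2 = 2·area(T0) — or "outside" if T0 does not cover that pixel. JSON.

T0:
  2·area = 84
  edge (16, 0)→(16, 7): d=(0,7) right/bottom  bias=-1
  edge (16, 7)→(4, 2): d=(-12,-5) top-left  bias=+0
  edge (4, 2)→(16, 0): d=(12,-2) top-left  bias=+0
    (5,0)@(11, 1): e=[35,47,2] → #
    (6,0)@(13, 1): e=[21,57,6] → #
    (7,0)@(15, 1): e=[7,67,10] → #
    (3,1)@(7, 3): e=[63,3,18] → #
    (4,1)@(9, 3): e=[49,13,22] → #
    (3,2)@(7, 5): e=[63,-21,42] → ·
    (4,2)@(9, 5): e=[49,-11,46] → ·
    (5,2)@(11, 5): e=[35,-1,50] → ·
    (6,2)@(13, 5): e=[21,9,54] → #
    (6,3)@(13, 7): e=[21,-15,78] → ·
    (7,3)@(15, 7): e=[7,-5,82] → ·
  covered (10 px):
    · · · · · # # #
    · · · # # # # #
    · · · · · · # #
    · · · · · · · ·
T1:
  2·area = 6  (B↔C swapped to make it positive)
  edge (2, 4)→(15, 0): d=(13,-4) top-left  bias=+0
  edge (15, 0)→(10, 2): d=(-5,2) right/bottom  bias=-1
  edge (10, 2)→(2, 4): d=(-8,2) right/bottom  bias=-1
  covered (0 px):
    · · · · · · · ·
    · · · · · · · ·
    · · · · · · · ·
    · · · · · · · ·

Result: [33,30,21]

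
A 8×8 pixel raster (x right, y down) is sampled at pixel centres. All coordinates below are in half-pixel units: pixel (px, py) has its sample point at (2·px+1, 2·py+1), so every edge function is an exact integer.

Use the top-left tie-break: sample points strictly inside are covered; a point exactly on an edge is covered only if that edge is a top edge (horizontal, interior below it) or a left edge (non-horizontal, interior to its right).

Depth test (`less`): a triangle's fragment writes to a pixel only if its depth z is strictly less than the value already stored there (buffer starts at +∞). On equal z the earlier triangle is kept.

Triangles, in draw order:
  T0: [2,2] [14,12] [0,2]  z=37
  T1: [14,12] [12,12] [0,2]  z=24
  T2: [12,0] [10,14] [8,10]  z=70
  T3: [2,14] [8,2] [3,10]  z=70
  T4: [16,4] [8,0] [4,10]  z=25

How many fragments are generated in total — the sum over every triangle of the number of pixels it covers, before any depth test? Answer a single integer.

T0:
  2·area = 20
  edge (2, 2)→(14, 12): d=(12,10) right/bottom  bias=-1
  edge (14, 12)→(0, 2): d=(-14,-10) top-left  bias=+0
  edge (0, 2)→(2, 2): d=(2,0) top-left  bias=+0
    (1,1)@(3, 3): e=[2,16,2] → #
    (2,1)@(5, 3): e=[-18,36,2] → ·
    (1,2)@(3, 5): e=[26,-12,6] → ·
    (2,2)@(5, 5): e=[6,8,6] → #
    (3,2)@(7, 5): e=[-14,28,6] → ·
    (2,3)@(5, 7): e=[30,-20,10] → ·
    (3,3)@(7, 7): e=[10,0,10] → #  [on edge]
    (4,3)@(9, 7): e=[-10,20,10] → ·
    (3,4)@(7, 9): e=[34,-28,14] → ·
  covered (3 px):
    · · · · · · · ·
    · # · · · · · ·
    · · # · · · · ·
    · · · # · · · ·
    · · · · · · · ·
    · · · · · · · ·
    · · · · · · · ·
    · · · · · · · ·
T1:
  2·area = 20
  edge (14, 12)→(12, 12): d=(-2,0) right/bottom  bias=-1
  edge (12, 12)→(0, 2): d=(-12,-10) top-left  bias=+0
  edge (0, 2)→(14, 12): d=(14,10) right/bottom  bias=-1
    (3,3)@(7, 7): e=[10,10,0] → ·  [on edge]
    (4,4)@(9, 9): e=[6,6,8] → #
    (5,4)@(11, 9): e=[6,26,-12] → ·
    (4,5)@(9, 11): e=[2,-18,36] → ·
    (5,5)@(11, 11): e=[2,2,16] → #
    (6,5)@(13, 11): e=[2,22,-4] → ·
    (5,6)@(11, 13): e=[-2,-22,44] → ·
  covered (2 px):
    · · · · · · · ·
    · · · · · · · ·
    · · · · · · · ·
    · · · · · · · ·
    · · · · # · · ·
    · · · · · # · ·
    · · · · · · · ·
    · · · · · · · ·
T2:
  2·area = 36
  edge (12, 0)→(10, 14): d=(-2,14) right/bottom  bias=-1
  edge (10, 14)→(8, 10): d=(-2,-4) top-left  bias=+0
  edge (8, 10)→(12, 0): d=(4,-10) top-left  bias=+0
    (5,1)@(11, 3): e=[8,26,2] → #
    (6,1)@(13, 3): e=[-20,34,22] → ·
    (5,2)@(11, 5): e=[4,22,10] → #
    (6,2)@(13, 5): e=[-24,30,30] → ·
    (5,3)@(11, 7): e=[0,18,18] → ·  [on edge]
    (4,4)@(9, 9): e=[24,6,6] → #
    (5,4)@(11, 9): e=[-4,14,26] → ·
    (4,5)@(9, 11): e=[20,2,14] → #
    (5,5)@(11, 11): e=[-8,10,34] → ·
    (4,6)@(9, 13): e=[16,-2,22] → ·
  covered (4 px):
    · · · · · · · ·
    · · · · · # · ·
    · · · · · # · ·
    · · · · · · · ·
    · · · · # · · ·
    · · · · # · · ·
    · · · · · · · ·
    · · · · · · · ·
T3:
  2·area = 12  (B↔C swapped to make it positive)
  edge (2, 14)→(3, 10): d=(1,-4) top-left  bias=+0
  edge (3, 10)→(8, 2): d=(5,-8) top-left  bias=+0
  edge (8, 2)→(2, 14): d=(-6,12) right/bottom  bias=-1
    (2,3)@(5, 7): e=[5,1,6] → #
    (3,3)@(7, 7): e=[13,17,-18] → ·
    (2,4)@(5, 9): e=[7,11,-6] → ·
    (1,5)@(3, 11): e=[1,5,6] → #
    (2,5)@(5, 11): e=[9,21,-18] → ·
    (1,6)@(3, 13): e=[3,15,-6] → ·
  covered (2 px):
    · · · · · · · ·
    · · · · · · · ·
    · · · · · · · ·
    · · # · · · · ·
    · · · · · · · ·
    · # · · · · · ·
    · · · · · · · ·
    · · · · · · · ·
T4:
  2·area = 96  (B↔C swapped to make it positive)
  edge (16, 4)→(4, 10): d=(-12,6) right/bottom  bias=-1
  edge (4, 10)→(8, 0): d=(4,-10) top-left  bias=+0
  edge (8, 0)→(16, 4): d=(8,4) right/bottom  bias=-1
    (4,0)@(9, 1): e=[78,14,4] → #
    (5,0)@(11, 1): e=[66,34,-4] → ·
    (3,1)@(7, 3): e=[66,2,28] → #
    (5,1)@(11, 3): e=[42,42,12] → #
    (6,1)@(13, 3): e=[30,62,4] → #
    (7,1)@(15, 3): e=[18,82,-4] → ·
    (3,2)@(7, 5): e=[42,10,44] → #
    (7,2)@(15, 5): e=[-6,90,12] → ·
    (3,3)@(7, 7): e=[18,18,60] → #
    (5,3)@(11, 7): e=[-6,58,44] → ·
    (6,3)@(13, 7): e=[-18,78,36] → ·
    (2,4)@(5, 9): e=[6,6,84] → #
  covered (12 px):
    · · · · # · · ·
    · · · # # # # ·
    · · · # # # # ·
    · · · # # · · ·
    · · # · · · · ·
    · · · · · · · ·
    · · · · · · · ·
    · · · · · · · ·

Final: 23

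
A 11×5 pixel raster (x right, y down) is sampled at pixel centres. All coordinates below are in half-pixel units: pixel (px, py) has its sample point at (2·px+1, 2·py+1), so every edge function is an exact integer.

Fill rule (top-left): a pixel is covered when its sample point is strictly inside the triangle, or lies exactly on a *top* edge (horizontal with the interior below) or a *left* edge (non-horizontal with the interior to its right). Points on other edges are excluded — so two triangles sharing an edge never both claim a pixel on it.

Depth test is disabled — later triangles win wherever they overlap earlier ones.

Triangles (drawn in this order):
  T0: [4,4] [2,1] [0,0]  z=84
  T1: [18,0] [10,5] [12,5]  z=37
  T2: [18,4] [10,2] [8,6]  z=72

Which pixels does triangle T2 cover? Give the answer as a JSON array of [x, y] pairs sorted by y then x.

T0:
  2·area = 4  (B↔C swapped to make it positive)
  edge (4, 4)→(0, 0): d=(-4,-4) top-left  bias=+0
  edge (0, 0)→(2, 1): d=(2,1) right/bottom  bias=-1
  edge (2, 1)→(4, 4): d=(2,3) right/bottom  bias=-1
    (0,0)@(1, 1): e=[0,1,3] → █  [on edge]
    (1,0)@(3, 1): e=[8,-1,-3] → ·
    (0,1)@(1, 3): e=[-8,5,7] → ·
    (1,1)@(3, 3): e=[0,3,1] → █  [on edge]
    (2,1)@(5, 3): e=[8,1,-5] → ·
    (1,2)@(3, 5): e=[-8,7,5] → ·
    (2,2)@(5, 5): e=[0,5,-1] → ·  [on edge]
    (3,3)@(7, 7): e=[0,7,-3] → ·  [on edge]
    (4,4)@(9, 9): e=[0,9,-5] → ·  [on edge]
  covered (2 px):
    █ · · · · · · · · · ·
    · █ · · · · · · · · ·
    · · · · · · · · · · ·
    · · · · · · · · · · ·
    · · · · · · · · · · ·
T1:
  2·area = 10  (B↔C swapped to make it positive)
  edge (18, 0)→(12, 5): d=(-6,5) right/bottom  bias=-1
  edge (12, 5)→(10, 5): d=(-2,0) right/bottom  bias=-1
  edge (10, 5)→(18, 0): d=(8,-5) top-left  bias=+0
    (0,2)@(1, 5): e=[55,0,-45] → ·  [on edge]
    (1,2)@(3, 5): e=[45,0,-35] → ·  [on edge]
    (2,2)@(5, 5): e=[35,0,-25] → ·  [on edge]
    (3,2)@(7, 5): e=[25,0,-15] → ·  [on edge]
    (4,2)@(9, 5): e=[15,0,-5] → ·  [on edge]
    (5,2)@(11, 5): e=[5,0,5] → ·  [on edge]
    (6,2)@(13, 5): e=[-5,0,15] → ·  [on edge]
    (7,2)@(15, 5): e=[-15,0,25] → ·  [on edge]
    (8,2)@(17, 5): e=[-25,0,35] → ·  [on edge]
    (9,2)@(19, 5): e=[-35,0,45] → ·  [on edge]
    (10,2)@(21, 5): e=[-45,0,55] → ·  [on edge]
  covered (0 px):
    · · · · · · · · · · ·
    · · · · · · · · · · ·
    · · · · · · · · · · ·
    · · · · · · · · · · ·
    · · · · · · · · · · ·
T2:
  2·area = 36  (B↔C swapped to make it positive)
  edge (18, 4)→(8, 6): d=(-10,2) right/bottom  bias=-1
  edge (8, 6)→(10, 2): d=(2,-4) top-left  bias=+0
  edge (10, 2)→(18, 4): d=(8,2) right/bottom  bias=-1
    (5,1)@(11, 3): e=[24,6,6] → █
    (6,1)@(13, 3): e=[20,14,2] → █
    (7,1)@(15, 3): e=[16,22,-2] → ·
    (4,2)@(9, 5): e=[8,2,26] → █
    (6,2)@(13, 5): e=[0,18,18] → ·  [on edge]
    (1,3)@(3, 7): e=[0,-18,54] → ·  [on edge]
    (4,3)@(9, 7): e=[-12,6,42] → ·
    (5,3)@(11, 7): e=[-16,14,38] → ·
  covered (4 px):
    · · · · · · · · · · ·
    · · · · · █ █ · · · ·
    · · · · █ █ · · · · ·
    · · · · · · · · · · ·
    · · · · · · · · · · ·

Final: [[5,1],[6,1],[4,2],[5,2]]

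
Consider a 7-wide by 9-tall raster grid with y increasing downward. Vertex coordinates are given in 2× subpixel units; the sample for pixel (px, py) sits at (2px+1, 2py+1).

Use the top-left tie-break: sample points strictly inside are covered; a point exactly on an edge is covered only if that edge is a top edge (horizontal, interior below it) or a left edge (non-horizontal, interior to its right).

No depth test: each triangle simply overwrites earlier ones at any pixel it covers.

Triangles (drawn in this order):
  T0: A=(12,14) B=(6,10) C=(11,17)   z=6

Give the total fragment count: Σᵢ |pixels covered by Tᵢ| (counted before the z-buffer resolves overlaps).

T0:
  2·area = 22  (B↔C swapped to make it positive)
  edge (12, 14)→(11, 17): d=(-1,3) right/bottom  bias=-1
  edge (11, 17)→(6, 10): d=(-5,-7) top-left  bias=+0
  edge (6, 10)→(12, 14): d=(6,4) right/bottom  bias=-1
    (0,1)@(1, 3): e=[44,0,-22] → .  [on edge]
    (3,5)@(7, 11): e=[18,2,2] → X
    (4,5)@(9, 11): e=[12,16,-6] → .
    (6,5)@(13, 11): e=[0,44,-22] → .  [on edge]
    (3,6)@(7, 13): e=[16,-8,14] → .
    (4,6)@(9, 13): e=[10,6,6] → X
    (5,6)@(11, 13): e=[4,20,-2] → .
    (4,7)@(9, 15): e=[8,-4,18] → .
    (5,7)@(11, 15): e=[2,10,10] → X
    (6,7)@(13, 15): e=[-4,24,2] → .
    (5,8)@(11, 17): e=[0,0,22] → .  [on edge]
  covered (3 px):
    . . . . . . .
    . . . . . . .
    . . . . . . .
    . . . . . . .
    . . . . . . .
    . . . X . . .
    . . . . X . .
    . . . . . X .
    . . . . . . .

Answer: 3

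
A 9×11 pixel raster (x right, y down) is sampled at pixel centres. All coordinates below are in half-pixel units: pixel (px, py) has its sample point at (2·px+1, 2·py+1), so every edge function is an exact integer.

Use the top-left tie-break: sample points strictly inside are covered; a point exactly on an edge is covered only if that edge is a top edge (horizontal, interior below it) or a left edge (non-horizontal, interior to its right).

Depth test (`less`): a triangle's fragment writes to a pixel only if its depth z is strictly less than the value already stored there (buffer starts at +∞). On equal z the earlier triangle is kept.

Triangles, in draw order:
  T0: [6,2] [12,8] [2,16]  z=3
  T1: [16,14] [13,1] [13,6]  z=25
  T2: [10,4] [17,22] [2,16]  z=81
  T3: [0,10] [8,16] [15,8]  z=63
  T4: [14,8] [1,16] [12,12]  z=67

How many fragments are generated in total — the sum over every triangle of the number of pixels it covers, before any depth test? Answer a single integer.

T0:
  2·area = 108
  edge (6, 2)→(12, 8): d=(6,6) right/bottom  bias=-1
  edge (12, 8)→(2, 16): d=(-10,8) right/bottom  bias=-1
  edge (2, 16)→(6, 2): d=(4,-14) top-left  bias=+0
    (2,0)@(5, 1): e=[0,126,-18] → .  [on edge]
    (3,1)@(7, 3): e=[0,90,18] → .  [on edge]
    (3,2)@(7, 5): e=[12,70,26] → X
    (4,2)@(9, 5): e=[0,54,54] → .  [on edge]
    (2,3)@(5, 7): e=[36,66,6] → X
    (4,3)@(9, 7): e=[12,34,62] → X
    (5,3)@(11, 7): e=[0,18,90] → .  [on edge]
    (2,4)@(5, 9): e=[48,46,14] → X
    (5,4)@(11, 9): e=[12,-2,98] → .
    (6,4)@(13, 9): e=[0,-18,126] → .  [on edge]
    (2,5)@(5, 11): e=[60,26,22] → X
    (4,5)@(9, 11): e=[36,-6,78] → .
    (7,5)@(15, 11): e=[0,-54,162] → .  [on edge]
    (8,6)@(17, 13): e=[0,-90,198] → .  [on edge]
  covered (12 px):
    . . . . . . . . .
    . . . . . . . . .
    . . . X . . . . .
    . . X X X . . . .
    . . X X X . . . .
    . . X X . . . . .
    . X X . . . . . .
    . X . . . . . . .
    . . . . . . . . .
    . . . . . . . . .
    . . . . . . . . .
T1:
  2·area = 15  (B↔C swapped to make it positive)
  edge (16, 14)→(13, 6): d=(-3,-8) top-left  bias=+0
  edge (13, 6)→(13, 1): d=(0,-5) top-left  bias=+0
  edge (13, 1)→(16, 14): d=(3,13) right/bottom  bias=-1
    (6,0)@(13, 1): e=[15,0,0] → .  [on edge]
    (6,1)@(13, 3): e=[9,0,6] → X  [on edge]
    (7,1)@(15, 3): e=[25,10,-20] → .
    (6,2)@(13, 5): e=[3,0,12] → X  [on edge]
    (7,2)@(15, 5): e=[19,10,-14] → .
    (6,3)@(13, 7): e=[-3,0,18] → .  [on edge]
    (6,4)@(13, 9): e=[-9,0,24] → .  [on edge]
    (6,5)@(13, 11): e=[-15,0,30] → .  [on edge]
    (7,5)@(15, 11): e=[1,10,4] → X
    (8,5)@(17, 11): e=[17,20,-22] → .
    (6,6)@(13, 13): e=[-21,0,36] → .  [on edge]
    (7,6)@(15, 13): e=[-5,10,10] → .
    (6,7)@(13, 15): e=[-27,0,42] → .  [on edge]
    (6,8)@(13, 17): e=[-33,0,48] → .  [on edge]
    (6,9)@(13, 19): e=[-39,0,54] → .  [on edge]
    (6,10)@(13, 21): e=[-45,0,60] → .  [on edge]
  covered (3 px):
    . . . . . . . . .
    . . . . . . X . .
    . . . . . . X . .
    . . . . . . . . .
    . . . . . . . . .
    . . . . . . . X .
    . . . . . . . . .
    . . . . . . . . .
    . . . . . . . . .
    . . . . . . . . .
    . . . . . . . . .
T2:
  2·area = 228
  edge (10, 4)→(17, 22): d=(7,18) right/bottom  bias=-1
  edge (17, 22)→(2, 16): d=(-15,-6) top-left  bias=+0
  edge (2, 16)→(10, 4): d=(8,-12) top-left  bias=+0
    (4,3)@(9, 7): e=[39,177,12] → X
    (5,3)@(11, 7): e=[3,189,36] → X
    (6,3)@(13, 7): e=[-33,201,60] → .
    (3,4)@(7, 9): e=[89,135,4] → X
    (6,4)@(13, 9): e=[-19,171,76] → .
    (3,5)@(7, 11): e=[103,105,20] → X
    (6,5)@(13, 11): e=[-5,141,92] → .
    (2,6)@(5, 13): e=[153,63,12] → X
    (6,6)@(13, 13): e=[9,111,108] → X
    (7,6)@(15, 13): e=[-27,123,132] → .
    (1,7)@(3, 15): e=[203,21,4] → X
    (7,7)@(15, 15): e=[-13,93,148] → .
  covered (29 px):
    . . . . . . . . .
    . . . . . . . . .
    . . . . . . . . .
    . . . . X X . . .
    . . . X X X . . .
    . . . X X X . . .
    . . X X X X X . .
    . X X X X X X . .
    . . X X X X X X .
    . . . . . X X X .
    . . . . . . . X .
T3:
  2·area = 106  (B↔C swapped to make it positive)
  edge (0, 10)→(15, 8): d=(15,-2) top-left  bias=+0
  edge (15, 8)→(8, 16): d=(-7,8) right/bottom  bias=-1
  edge (8, 16)→(0, 10): d=(-8,-6) top-left  bias=+0
    (4,4)@(9, 9): e=[3,41,62] → X
    (5,4)@(11, 9): e=[7,25,74] → X
    (6,4)@(13, 9): e=[11,9,86] → X
    (7,4)@(15, 9): e=[15,-7,98] → .
    (1,5)@(3, 11): e=[21,75,10] → X
    (2,5)@(5, 11): e=[25,59,22] → X
    (3,5)@(7, 11): e=[29,43,34] → X
    (6,5)@(13, 11): e=[41,-5,70] → .
    (1,6)@(3, 13): e=[51,61,-6] → .
    (2,6)@(5, 13): e=[55,45,6] → X
    (5,6)@(11, 13): e=[67,-3,42] → .
    (2,7)@(5, 15): e=[85,31,-10] → .
  covered (12 px):
    . . . . . . . . .
    . . . . . . . . .
    . . . . . . . . .
    . . . . . . . . .
    . . . . X X X . .
    . X X X X X . . .
    . . X X X . . . .
    . . . X . . . . .
    . . . . . . . . .
    . . . . . . . . .
    . . . . . . . . .
T4:
  2·area = 36  (B↔C swapped to make it positive)
  edge (14, 8)→(12, 12): d=(-2,4) right/bottom  bias=-1
  edge (12, 12)→(1, 16): d=(-11,4) right/bottom  bias=-1
  edge (1, 16)→(14, 8): d=(13,-8) top-left  bias=+0
    (6,4)@(13, 9): e=[2,29,5] → X
    (7,4)@(15, 9): e=[-6,21,21] → .
    (5,5)@(11, 11): e=[6,15,15] → X
    (6,5)@(13, 11): e=[-2,7,31] → .
    (3,6)@(7, 13): e=[18,9,9] → X
    (4,6)@(9, 13): e=[10,1,25] → X
    (5,6)@(11, 13): e=[2,-7,41] → .
    (1,7)@(3, 15): e=[30,3,3] → X
    (2,7)@(5, 15): e=[22,-5,19] → .
    (3,7)@(7, 15): e=[14,-13,35] → .
    (4,7)@(9, 15): e=[6,-21,51] → .
    (1,8)@(3, 17): e=[26,-19,29] → .
  covered (5 px):
    . . . . . . . . .
    . . . . . . . . .
    . . . . . . . . .
    . . . . . . . . .
    . . . . . . X . .
    . . . . . X . . .
    . . . X X . . . .
    . X . . . . . . .
    . . . . . . . . .
    . . . . . . . . .
    . . . . . . . . .

Answer: 61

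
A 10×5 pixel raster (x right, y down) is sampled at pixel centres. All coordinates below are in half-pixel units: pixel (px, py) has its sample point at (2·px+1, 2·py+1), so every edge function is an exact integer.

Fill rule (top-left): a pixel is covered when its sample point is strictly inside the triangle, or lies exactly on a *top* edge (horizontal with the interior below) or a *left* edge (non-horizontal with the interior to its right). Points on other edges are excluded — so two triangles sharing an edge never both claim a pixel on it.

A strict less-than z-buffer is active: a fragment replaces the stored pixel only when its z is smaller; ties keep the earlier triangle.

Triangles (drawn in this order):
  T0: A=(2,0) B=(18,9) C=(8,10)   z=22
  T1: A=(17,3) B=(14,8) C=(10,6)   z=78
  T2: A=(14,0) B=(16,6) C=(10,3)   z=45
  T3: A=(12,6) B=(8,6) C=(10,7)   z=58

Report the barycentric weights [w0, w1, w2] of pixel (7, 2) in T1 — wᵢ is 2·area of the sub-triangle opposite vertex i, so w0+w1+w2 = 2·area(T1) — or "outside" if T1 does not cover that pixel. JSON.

T0:
  2·area = 106
  edge (2, 0)→(18, 9): d=(16,9) right/bottom  bias=-1
  edge (18, 9)→(8, 10): d=(-10,1) right/bottom  bias=-1
  edge (8, 10)→(2, 0): d=(-6,-10) top-left  bias=+0
    (1,0)@(3, 1): e=[7,95,4] → █
    (2,0)@(5, 1): e=[-11,93,24] → ·
    (1,1)@(3, 3): e=[39,75,-8] → ·
    (2,1)@(5, 3): e=[21,73,12] → █
    (3,1)@(7, 3): e=[3,71,32] → █
    (4,1)@(9, 3): e=[-15,69,52] → ·
    (2,2)@(5, 5): e=[53,53,0] → █  [on edge]
    (4,2)@(9, 5): e=[17,49,40] → █
    (5,2)@(11, 5): e=[-1,47,60] → ·
    (2,3)@(5, 7): e=[85,33,-12] → ·
    (3,3)@(7, 7): e=[67,31,8] → █
    (5,3)@(11, 7): e=[31,27,48] → █
  covered (15 px):
    · █ · · · · · · · ·
    · · █ █ · · · · · ·
    · · █ █ █ · · · · ·
    · · · █ █ █ █ · · ·
    · · · · █ █ █ █ █ ·
T1:
  2·area = 26
  edge (17, 3)→(14, 8): d=(-3,5) right/bottom  bias=-1
  edge (14, 8)→(10, 6): d=(-4,-2) top-left  bias=+0
  edge (10, 6)→(17, 3): d=(7,-3) top-left  bias=+0
    (8,1)@(17, 3): e=[0,26,0] → ·  [on edge]
    (6,2)@(13, 5): e=[14,10,2] → █
    (7,2)@(15, 5): e=[4,14,8] → █
    (8,2)@(17, 5): e=[-6,18,14] → ·
    (6,3)@(13, 7): e=[8,2,16] → █
    (7,3)@(15, 7): e=[-2,6,22] → ·
    (1,4)@(3, 9): e=[52,-26,0] → ·  [on edge]
    (6,4)@(13, 9): e=[2,-6,30] → ·
  covered (3 px):
    · · · · · · · · · ·
    · · · · · · · · · ·
    · · · · · · █ █ · ·
    · · · · · · █ · · ·
    · · · · · · · · · ·
T2:
  2·area = 30
  edge (14, 0)→(16, 6): d=(2,6) right/bottom  bias=-1
  edge (16, 6)→(10, 3): d=(-6,-3) top-left  bias=+0
  edge (10, 3)→(14, 0): d=(4,-3) top-left  bias=+0
    (6,0)@(13, 1): e=[8,21,1] → █
    (7,0)@(15, 1): e=[-4,27,7] → ·
    (5,1)@(11, 3): e=[24,3,3] → █
    (7,1)@(15, 3): e=[0,15,15] → ·  [on edge]
    (5,2)@(11, 5): e=[28,-9,11] → ·
    (6,2)@(13, 5): e=[16,-3,17] → ·
    (7,2)@(15, 5): e=[4,3,23] → █
    (8,2)@(17, 5): e=[-8,9,29] → ·
    (7,3)@(15, 7): e=[8,-9,31] → ·
    (8,4)@(17, 9): e=[0,-15,45] → ·  [on edge]
  covered (4 px):
    · · · · · · █ · · ·
    · · · · · █ █ · · ·
    · · · · · · · █ · ·
    · · · · · · · · · ·
    · · · · · · · · · ·
T3:
  2·area = 4  (B↔C swapped to make it positive)
  edge (12, 6)→(10, 7): d=(-2,1) right/bottom  bias=-1
  edge (10, 7)→(8, 6): d=(-2,-1) top-left  bias=+0
  edge (8, 6)→(12, 6): d=(4,0) top-left  bias=+0
  covered (0 px):
    · · · · · · · · · ·
    · · · · · · · · · ·
    · · · · · · · · · ·
    · · · · · · · · · ·
    · · · · · · · · · ·

Answer: [14,8,4]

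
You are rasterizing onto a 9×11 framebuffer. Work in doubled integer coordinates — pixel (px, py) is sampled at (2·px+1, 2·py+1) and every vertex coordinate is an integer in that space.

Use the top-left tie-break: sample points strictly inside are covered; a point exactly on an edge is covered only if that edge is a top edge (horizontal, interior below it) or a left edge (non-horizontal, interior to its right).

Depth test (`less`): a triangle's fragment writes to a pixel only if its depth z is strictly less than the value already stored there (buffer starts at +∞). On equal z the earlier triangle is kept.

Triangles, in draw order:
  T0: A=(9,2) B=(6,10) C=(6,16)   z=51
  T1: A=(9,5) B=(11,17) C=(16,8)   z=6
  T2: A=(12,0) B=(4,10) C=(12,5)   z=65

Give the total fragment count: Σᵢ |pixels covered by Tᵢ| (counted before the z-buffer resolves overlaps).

T0:
  2·area = 18  (B↔C swapped to make it positive)
  edge (9, 2)→(6, 16): d=(-3,14) right/bottom  bias=-1
  edge (6, 16)→(6, 10): d=(0,-6) top-left  bias=+0
  edge (6, 10)→(9, 2): d=(3,-8) top-left  bias=+0
    (3,4)@(7, 9): e=[7,6,5] → X
    (4,4)@(9, 9): e=[-21,18,21] → .
    (3,5)@(7, 11): e=[1,6,11] → X
    (4,5)@(9, 11): e=[-27,18,27] → .
    (3,6)@(7, 13): e=[-5,6,17] → .
  covered (2 px):
    . . . . . . . . .
    . . . . . . . . .
    . . . . . . . . .
    . . . . . . . . .
    . . . X . . . . .
    . . . X . . . . .
    . . . . . . . . .
    . . . . . . . . .
    . . . . . . . . .
    . . . . . . . . .
    . . . . . . . . .
T1:
  2·area = 78  (B↔C swapped to make it positive)
  edge (9, 5)→(16, 8): d=(7,3) right/bottom  bias=-1
  edge (16, 8)→(11, 17): d=(-5,9) right/bottom  bias=-1
  edge (11, 17)→(9, 5): d=(-2,-12) top-left  bias=+0
    (4,2)@(9, 5): e=[0,78,0] → .  [on edge]
    (5,3)@(11, 7): e=[8,50,20] → X
    (6,3)@(13, 7): e=[2,32,44] → X
    (7,3)@(15, 7): e=[-4,14,68] → .
    (5,4)@(11, 9): e=[22,40,16] → X
    (7,4)@(15, 9): e=[10,4,64] → X
    (8,4)@(17, 9): e=[4,-14,88] → .
    (5,5)@(11, 11): e=[36,30,12] → X
    (7,5)@(15, 11): e=[24,-6,60] → .
    (5,6)@(11, 13): e=[50,20,8] → X
    (7,6)@(15, 13): e=[38,-16,56] → .
    (5,7)@(11, 15): e=[64,10,4] → X
    (5,8)@(11, 17): e=[78,0,0] → .  [on edge]
  covered (10 px):
    . . . . . . . . .
    . . . . . . . . .
    . . . . . . . . .
    . . . . . X X . .
    . . . . . X X X .
    . . . . . X X . .
    . . . . . X X . .
    . . . . . X . . .
    . . . . . . . . .
    . . . . . . . . .
    . . . . . . . . .
T2:
  2·area = 40  (B↔C swapped to make it positive)
  edge (12, 0)→(12, 5): d=(0,5) right/bottom  bias=-1
  edge (12, 5)→(4, 10): d=(-8,5) right/bottom  bias=-1
  edge (4, 10)→(12, 0): d=(8,-10) top-left  bias=+0
    (5,1)@(11, 3): e=[5,21,14] → X
    (6,1)@(13, 3): e=[-5,11,34] → .
    (4,2)@(9, 5): e=[15,15,10] → X
    (6,2)@(13, 5): e=[-5,-5,50] → .
    (3,3)@(7, 7): e=[25,9,6] → X
    (4,3)@(9, 7): e=[15,-1,26] → .
    (5,3)@(11, 7): e=[5,-11,46] → .
    (2,4)@(5, 9): e=[35,3,2] → X
    (3,4)@(7, 9): e=[25,-7,22] → .
    (2,5)@(5, 11): e=[35,-13,18] → .
  covered (5 px):
    . . . . . . . . .
    . . . . . X . . .
    . . . . X X . . .
    . . . X . . . . .
    . . X . . . . . .
    . . . . . . . . .
    . . . . . . . . .
    . . . . . . . . .
    . . . . . . . . .
    . . . . . . . . .
    . . . . . . . . .

Final: 17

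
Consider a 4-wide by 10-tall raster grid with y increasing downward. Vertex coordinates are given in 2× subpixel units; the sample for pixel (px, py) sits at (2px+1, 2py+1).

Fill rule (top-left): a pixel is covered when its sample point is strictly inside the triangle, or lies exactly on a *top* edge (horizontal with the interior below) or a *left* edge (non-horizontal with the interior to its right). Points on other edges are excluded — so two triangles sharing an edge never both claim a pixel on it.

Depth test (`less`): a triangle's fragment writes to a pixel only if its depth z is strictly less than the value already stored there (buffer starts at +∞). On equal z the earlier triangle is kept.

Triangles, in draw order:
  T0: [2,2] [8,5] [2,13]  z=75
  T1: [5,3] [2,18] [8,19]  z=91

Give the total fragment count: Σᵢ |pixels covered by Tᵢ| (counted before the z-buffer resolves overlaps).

T0:
  2·area = 66
  edge (2, 2)→(8, 5): d=(6,3) right/bottom  bias=-1
  edge (8, 5)→(2, 13): d=(-6,8) right/bottom  bias=-1
  edge (2, 13)→(2, 2): d=(0,-11) top-left  bias=+0
    (1,1)@(3, 3): e=[3,52,11] → █
    (2,1)@(5, 3): e=[-3,36,33] → ·
    (1,2)@(3, 5): e=[15,40,11] → █
    (2,2)@(5, 5): e=[9,24,33] → █
    (3,2)@(7, 5): e=[3,8,55] → █
    (1,3)@(3, 7): e=[27,28,11] → █
    (3,3)@(7, 7): e=[15,-4,55] → ·
    (1,4)@(3, 9): e=[39,16,11] → █
    (2,4)@(5, 9): e=[33,0,33] → ·  [on edge]
    (1,5)@(3, 11): e=[51,4,11] → █
    (2,5)@(5, 11): e=[45,-12,33] → ·
    (1,6)@(3, 13): e=[63,-8,11] → ·
  covered (8 px):
    · · · ·
    · █ · ·
    · █ █ █
    · █ █ ·
    · █ · ·
    · █ · ·
    · · · ·
    · · · ·
    · · · ·
    · · · ·
T1:
  2·area = 93  (B↔C swapped to make it positive)
  edge (5, 3)→(8, 19): d=(3,16) right/bottom  bias=-1
  edge (8, 19)→(2, 18): d=(-6,-1) top-left  bias=+0
  edge (2, 18)→(5, 3): d=(3,-15) top-left  bias=+0
    (2,1)@(5, 3): e=[0,93,0] → ·  [on edge]
    (2,2)@(5, 5): e=[6,81,6] → █
    (3,2)@(7, 5): e=[-26,83,36] → ·
    (2,3)@(5, 7): e=[12,69,12] → █
    (3,3)@(7, 7): e=[-20,71,42] → ·
    (2,4)@(5, 9): e=[18,57,18] → █
    (3,4)@(7, 9): e=[-14,59,48] → ·
    (2,5)@(5, 11): e=[24,45,24] → █
    (3,5)@(7, 11): e=[-8,47,54] → ·
    (1,6)@(3, 13): e=[62,31,0] → █  [on edge]
    (3,6)@(7, 13): e=[-2,35,60] → ·
    (1,7)@(3, 15): e=[68,19,6] → █
  covered (12 px):
    · · · ·
    · · · ·
    · · █ ·
    · · █ ·
    · · █ ·
    · · █ ·
    · █ █ ·
    · █ █ █
    · █ █ █
    · · · ·

Result: 20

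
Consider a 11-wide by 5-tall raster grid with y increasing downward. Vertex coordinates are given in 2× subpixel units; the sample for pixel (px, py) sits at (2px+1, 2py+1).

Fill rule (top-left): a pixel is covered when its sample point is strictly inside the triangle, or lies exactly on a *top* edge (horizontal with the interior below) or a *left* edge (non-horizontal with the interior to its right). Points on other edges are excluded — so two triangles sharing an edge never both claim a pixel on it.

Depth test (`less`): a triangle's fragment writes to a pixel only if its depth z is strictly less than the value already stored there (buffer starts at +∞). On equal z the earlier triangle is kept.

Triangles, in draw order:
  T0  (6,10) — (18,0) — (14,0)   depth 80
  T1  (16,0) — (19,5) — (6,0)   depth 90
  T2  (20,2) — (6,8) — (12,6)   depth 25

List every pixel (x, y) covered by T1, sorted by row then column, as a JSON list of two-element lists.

T0:
  2·area = 40  (B↔C swapped to make it positive)
  edge (6, 10)→(14, 0): d=(8,-10) top-left  bias=+0
  edge (14, 0)→(18, 0): d=(4,0) top-left  bias=+0
  edge (18, 0)→(6, 10): d=(-12,10) right/bottom  bias=-1
    (7,0)@(15, 1): e=[18,4,18] → X
    (8,0)@(17, 1): e=[38,4,-2] → .
    (6,1)@(13, 3): e=[14,12,14] → X
    (7,1)@(15, 3): e=[34,12,-6] → .
    (5,2)@(11, 5): e=[10,20,10] → X
    (6,2)@(13, 5): e=[30,20,-10] → .
    (4,3)@(9, 7): e=[6,28,6] → X
    (5,3)@(11, 7): e=[26,28,-14] → .
    (3,4)@(7, 9): e=[2,36,2] → X
    (4,4)@(9, 9): e=[22,36,-18] → .
  covered (5 px):
    . . . . . . . X . . .
    . . . . . . X . . . .
    . . . . . X . . . . .
    . . . . X . . . . . .
    . . . X . . . . . . .
T1:
  2·area = 50
  edge (16, 0)→(19, 5): d=(3,5) right/bottom  bias=-1
  edge (19, 5)→(6, 0): d=(-13,-5) top-left  bias=+0
  edge (6, 0)→(16, 0): d=(10,0) top-left  bias=+0
    (4,0)@(9, 1): e=[38,2,10] → X
    (5,0)@(11, 1): e=[28,12,10] → X
    (6,0)@(13, 1): e=[18,22,10] → X
    (7,0)@(15, 1): e=[8,32,10] → X
    (8,0)@(17, 1): e=[-2,42,10] → .
    (4,1)@(9, 3): e=[44,-24,30] → .
    (5,1)@(11, 3): e=[34,-14,30] → .
    (6,1)@(13, 3): e=[24,-4,30] → .
    (7,1)@(15, 3): e=[14,6,30] → X
    (8,1)@(17, 3): e=[4,16,30] → X
    (9,1)@(19, 3): e=[-6,26,30] → .
    (7,2)@(15, 5): e=[20,-20,50] → .
    (9,2)@(19, 5): e=[0,0,50] → .  [on edge]
  covered (6 px):
    . . . . X X X X . . .
    . . . . . . . X X . .
    . . . . . . . . . . .
    . . . . . . . . . . .
    . . . . . . . . . . .
T2:
  2·area = 8  (B↔C swapped to make it positive)
  edge (20, 2)→(12, 6): d=(-8,4) right/bottom  bias=-1
  edge (12, 6)→(6, 8): d=(-6,2) right/bottom  bias=-1
  edge (6, 8)→(20, 2): d=(14,-6) top-left  bias=+0
    (10,1)@(21, 3): e=[-12,0,20] → .  [on edge]
    (6,2)@(13, 5): e=[4,4,0] → X  [on edge]
    (7,2)@(15, 5): e=[-4,0,12] → .  [on edge]
    (4,3)@(9, 7): e=[4,0,4] → .  [on edge]
    (6,3)@(13, 7): e=[-12,-8,28] → .
    (1,4)@(3, 9): e=[12,0,-4] → .  [on edge]
  covered (1 px):
    . . . . . . . . . . .
    . . . . . . . . . . .
    . . . . . . X . . . .
    . . . . . . . . . . .
    . . . . . . . . . . .

Final: [[4,0],[5,0],[6,0],[7,0],[7,1],[8,1]]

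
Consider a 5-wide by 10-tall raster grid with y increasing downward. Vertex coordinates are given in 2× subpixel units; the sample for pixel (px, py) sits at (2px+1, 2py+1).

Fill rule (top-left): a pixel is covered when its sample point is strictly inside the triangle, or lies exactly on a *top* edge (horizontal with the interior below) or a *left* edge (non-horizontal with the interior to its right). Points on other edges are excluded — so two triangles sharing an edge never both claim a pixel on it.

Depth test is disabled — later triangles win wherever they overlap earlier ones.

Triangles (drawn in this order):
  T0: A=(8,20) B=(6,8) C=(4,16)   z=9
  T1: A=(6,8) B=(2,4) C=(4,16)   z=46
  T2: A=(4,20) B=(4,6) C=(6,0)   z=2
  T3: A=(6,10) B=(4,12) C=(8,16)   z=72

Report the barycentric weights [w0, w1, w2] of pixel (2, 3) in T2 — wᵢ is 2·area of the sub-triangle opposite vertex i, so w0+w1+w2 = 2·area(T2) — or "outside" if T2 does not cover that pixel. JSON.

T0:
  2·area = 40  (B↔C swapped to make it positive)
  edge (8, 20)→(4, 16): d=(-4,-4) top-left  bias=+0
  edge (4, 16)→(6, 8): d=(2,-8) top-left  bias=+0
  edge (6, 8)→(8, 20): d=(2,12) right/bottom  bias=-1
    (0,6)@(1, 13): e=[0,-30,70] → ·  [on edge]
    (2,6)@(5, 13): e=[16,2,22] → █
    (3,6)@(7, 13): e=[24,18,-2] → ·
    (1,7)@(3, 15): e=[0,-10,50] → ·  [on edge]
    (2,7)@(5, 15): e=[8,6,26] → █
    (3,7)@(7, 15): e=[16,22,2] → █
    (4,7)@(9, 15): e=[24,38,-22] → ·
    (2,8)@(5, 17): e=[0,10,30] → █  [on edge]
    (4,8)@(9, 17): e=[16,42,-18] → ·
    (2,9)@(5, 19): e=[-8,14,34] → ·
    (3,9)@(7, 19): e=[0,30,10] → █  [on edge]
    (4,9)@(9, 19): e=[8,46,-14] → ·
  covered (6 px):
    · · · · ·
    · · · · ·
    · · · · ·
    · · · · ·
    · · · · ·
    · · · · ·
    · · █ · ·
    · · █ █ ·
    · · █ █ ·
    · · · █ ·
T1:
  2·area = 40  (B↔C swapped to make it positive)
  edge (6, 8)→(4, 16): d=(-2,8) right/bottom  bias=-1
  edge (4, 16)→(2, 4): d=(-2,-12) top-left  bias=+0
  edge (2, 4)→(6, 8): d=(4,4) right/bottom  bias=-1
    (0,1)@(1, 3): e=[50,-10,0] → ·  [on edge]
    (1,2)@(3, 5): e=[30,10,0] → ·  [on edge]
    (1,3)@(3, 7): e=[26,6,8] → █
    (2,3)@(5, 7): e=[10,30,0] → ·  [on edge]
    (1,4)@(3, 9): e=[22,2,16] → █
    (2,4)@(5, 9): e=[6,26,8] → █
    (3,4)@(7, 9): e=[-10,50,0] → ·  [on edge]
    (1,5)@(3, 11): e=[18,-2,24] → ·
    (2,5)@(5, 11): e=[2,22,16] → █
    (3,5)@(7, 11): e=[-14,46,8] → ·
    (4,5)@(9, 11): e=[-30,70,0] → ·  [on edge]
    (2,6)@(5, 13): e=[-2,18,24] → ·
  covered (4 px):
    · · · · ·
    · · · · ·
    · · · · ·
    · █ · · ·
    · █ █ · ·
    · · █ · ·
    · · · · ·
    · · · · ·
    · · · · ·
    · · · · ·
T2:
  2·area = 28
  edge (4, 20)→(4, 6): d=(0,-14) top-left  bias=+0
  edge (4, 6)→(6, 0): d=(2,-6) top-left  bias=+0
  edge (6, 0)→(4, 20): d=(-2,20) right/bottom  bias=-1
    (2,1)@(5, 3): e=[14,0,14] → █  [on edge]
    (3,1)@(7, 3): e=[42,12,-26] → ·
    (2,2)@(5, 5): e=[14,4,10] → █
    (3,2)@(7, 5): e=[42,16,-30] → ·
    (2,3)@(5, 7): e=[14,8,6] → █
    (3,3)@(7, 7): e=[42,20,-34] → ·
    (1,4)@(3, 9): e=[-14,0,42] → ·  [on edge]
    (2,4)@(5, 9): e=[14,12,2] → █
    (3,4)@(7, 9): e=[42,24,-38] → ·
    (2,5)@(5, 11): e=[14,16,-2] → ·
    (0,7)@(1, 15): e=[-42,0,70] → ·  [on edge]
  covered (4 px):
    · · · · ·
    · · █ · ·
    · · █ · ·
    · · █ · ·
    · · █ · ·
    · · · · ·
    · · · · ·
    · · · · ·
    · · · · ·
    · · · · ·
T3:
  2·area = 16  (B↔C swapped to make it positive)
  edge (6, 10)→(8, 16): d=(2,6) right/bottom  bias=-1
  edge (8, 16)→(4, 12): d=(-4,-4) top-left  bias=+0
  edge (4, 12)→(6, 10): d=(2,-2) top-left  bias=+0
    (1,0)@(3, 1): e=[0,40,-24] → ·  [on edge]
    (2,3)@(5, 7): e=[0,24,-8] → ·  [on edge]
    (4,3)@(9, 7): e=[-24,40,0] → ·  [on edge]
    (0,4)@(1, 9): e=[28,0,-12] → ·  [on edge]
    (3,4)@(7, 9): e=[-8,24,0] → ·  [on edge]
    (1,5)@(3, 11): e=[20,0,-4] → ·  [on edge]
    (2,5)@(5, 11): e=[8,8,0] → █  [on edge]
    (3,5)@(7, 11): e=[-4,16,4] → ·
    (1,6)@(3, 13): e=[24,-8,0] → ·  [on edge]
    (2,6)@(5, 13): e=[12,0,4] → █  [on edge]
    (3,6)@(7, 13): e=[0,8,8] → ·  [on edge]
    (0,7)@(1, 15): e=[40,-24,0] → ·  [on edge]
    (3,7)@(7, 15): e=[4,0,12] → █  [on edge]
    (4,8)@(9, 17): e=[-4,0,20] → ·  [on edge]
    (4,9)@(9, 19): e=[0,-8,24] → ·  [on edge]
  covered (3 px):
    · · · · ·
    · · · · ·
    · · · · ·
    · · · · ·
    · · · · ·
    · · █ · ·
    · · █ · ·
    · · · █ ·
    · · · · ·
    · · · · ·

Result: [8,6,14]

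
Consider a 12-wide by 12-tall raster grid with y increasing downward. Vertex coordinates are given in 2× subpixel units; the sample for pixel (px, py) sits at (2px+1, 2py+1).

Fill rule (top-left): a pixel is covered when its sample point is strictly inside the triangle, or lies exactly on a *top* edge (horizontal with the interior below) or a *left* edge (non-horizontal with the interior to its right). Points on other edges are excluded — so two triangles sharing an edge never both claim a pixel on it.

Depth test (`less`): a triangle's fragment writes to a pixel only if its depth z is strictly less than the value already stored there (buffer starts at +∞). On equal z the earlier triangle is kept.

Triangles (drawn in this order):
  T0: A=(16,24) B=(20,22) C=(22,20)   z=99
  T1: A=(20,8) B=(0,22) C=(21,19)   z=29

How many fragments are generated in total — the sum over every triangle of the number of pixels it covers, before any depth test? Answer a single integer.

T0:
  2·area = 4  (B↔C swapped to make it positive)
  edge (16, 24)→(22, 20): d=(6,-4) top-left  bias=+0
  edge (22, 20)→(20, 22): d=(-2,2) right/bottom  bias=-1
  edge (20, 22)→(16, 24): d=(-4,2) right/bottom  bias=-1
    (11,9)@(23, 19): e=[-2,0,6] → ·  [on edge]
    (10,10)@(21, 21): e=[2,0,2] → ·  [on edge]
    (9,11)@(19, 23): e=[6,0,-2] → ·  [on edge]
  covered (0 px):
    · · · · · · · · · · · ·
    · · · · · · · · · · · ·
    · · · · · · · · · · · ·
    · · · · · · · · · · · ·
    · · · · · · · · · · · ·
    · · · · · · · · · · · ·
    · · · · · · · · · · · ·
    · · · · · · · · · · · ·
    · · · · · · · · · · · ·
    · · · · · · · · · · · ·
    · · · · · · · · · · · ·
    · · · · · · · · · · · ·
T1:
  2·area = 234  (B↔C swapped to make it positive)
  edge (20, 8)→(21, 19): d=(1,11) right/bottom  bias=-1
  edge (21, 19)→(0, 22): d=(-21,3) right/bottom  bias=-1
  edge (0, 22)→(20, 8): d=(20,-14) top-left  bias=+0
    (9,4)@(19, 9): e=[12,216,6] → █
    (10,4)@(21, 9): e=[-10,210,34] → ·
    (8,5)@(17, 11): e=[36,180,18] → █
    (10,5)@(21, 11): e=[-8,168,74] → ·
    (6,6)@(13, 13): e=[82,150,2] → █
    (7,6)@(15, 13): e=[60,144,30] → █
    (10,6)@(21, 13): e=[-6,126,114] → ·
    (5,7)@(11, 15): e=[106,114,14] → █
    (10,7)@(21, 15): e=[-4,84,154] → ·
    (4,8)@(9, 17): e=[130,78,26] → █
    (10,8)@(21, 17): e=[-2,42,194] → ·
    (2,9)@(5, 19): e=[176,48,10] → █
    (10,9)@(21, 19): e=[0,0,234] → ·  [on edge]
    (3,10)@(7, 21): e=[156,0,78] → ·  [on edge]
  covered (28 px):
    · · · · · · · · · · · ·
    · · · · · · · · · · · ·
    · · · · · · · · · · · ·
    · · · · · · · · · · · ·
    · · · · · · · · · █ · ·
    · · · · · · · · █ █ · ·
    · · · · · · █ █ █ █ · ·
    · · · · · █ █ █ █ █ · ·
    · · · · █ █ █ █ █ █ · ·
    · · █ █ █ █ █ █ █ █ · ·
    · █ █ · · · · · · · · ·
    · · · · · · · · · · · ·

Result: 28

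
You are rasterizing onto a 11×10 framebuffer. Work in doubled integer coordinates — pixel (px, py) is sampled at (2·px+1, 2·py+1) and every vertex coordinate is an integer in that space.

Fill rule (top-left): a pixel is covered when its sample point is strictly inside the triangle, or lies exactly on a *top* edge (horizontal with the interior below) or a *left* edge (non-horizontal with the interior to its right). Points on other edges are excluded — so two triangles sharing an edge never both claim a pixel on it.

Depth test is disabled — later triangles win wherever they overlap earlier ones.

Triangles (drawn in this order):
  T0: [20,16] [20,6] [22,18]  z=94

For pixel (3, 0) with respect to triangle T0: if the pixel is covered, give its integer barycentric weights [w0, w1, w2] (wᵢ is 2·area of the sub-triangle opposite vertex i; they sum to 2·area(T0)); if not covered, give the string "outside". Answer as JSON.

T0:
  2·area = 20
  edge (20, 16)→(20, 6): d=(0,-10) top-left  bias=+0
  edge (20, 6)→(22, 18): d=(2,12) right/bottom  bias=-1
  edge (22, 18)→(20, 16): d=(-2,-2) top-left  bias=+0
    (2,0)@(5, 1): e=[-150,170,0] → .  [on edge]
    (3,1)@(7, 3): e=[-130,150,0] → .  [on edge]
    (4,2)@(9, 5): e=[-110,130,0] → .  [on edge]
    (5,3)@(11, 7): e=[-90,110,0] → .  [on edge]
    (6,4)@(13, 9): e=[-70,90,0] → .  [on edge]
    (7,5)@(15, 11): e=[-50,70,0] → .  [on edge]
    (8,6)@(17, 13): e=[-30,50,0] → .  [on edge]
    (10,6)@(21, 13): e=[10,2,8] → X
    (9,7)@(19, 15): e=[-10,30,0] → .  [on edge]
    (10,7)@(21, 15): e=[10,6,4] → X
    (10,8)@(21, 17): e=[10,10,0] → X  [on edge]
    (10,9)@(21, 19): e=[10,14,-4] → .
  covered (3 px):
    . . . . . . . . . . .
    . . . . . . . . . . .
    . . . . . . . . . . .
    . . . . . . . . . . .
    . . . . . . . . . . .
    . . . . . . . . . . .
    . . . . . . . . . . X
    . . . . . . . . . . X
    . . . . . . . . . . X
    . . . . . . . . . . .

Answer: "outside"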